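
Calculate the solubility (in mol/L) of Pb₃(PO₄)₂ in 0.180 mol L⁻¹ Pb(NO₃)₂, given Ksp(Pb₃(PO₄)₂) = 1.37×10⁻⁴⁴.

Pb₃(PO₄)₂(s) ⇌ 3 Pb²⁺(aq) + 2 PO₄³⁻(aq)
The solution already contains Pb²⁺ at 0.180 mol L⁻¹. Let s be the molar solubility of Pb₃(PO₄)₂.
[Pb²⁺] ≈ 0.180 mol L⁻¹ (common ion dominates); [PO₄³⁻] = 2s.
Ksp = [Pb²⁺]^3[PO₄³⁻]^2 = (0.180)^3(2s)^2
(2s)^2 = 1.37×10⁻⁴⁴ / (0.180)^3 = 2.35×10⁻⁴²
s = 7.66×10⁻²² mol L⁻¹

7.66×10⁻²² M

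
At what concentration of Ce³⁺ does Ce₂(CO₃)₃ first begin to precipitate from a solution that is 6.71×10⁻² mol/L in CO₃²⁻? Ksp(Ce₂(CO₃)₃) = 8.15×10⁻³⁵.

Each salt precipitates once Q = Ksp for that salt.
Ce₂(CO₃)₃(s) ⇌ 2 Ce³⁺(aq) + 3 CO₃²⁻(aq)
Ksp = [Ce³⁺]^2[CO₃²⁻]^3 = [Ce³⁺]^2(6.71×10⁻²)^3
[Ce³⁺]^2 = 8.15×10⁻³⁵ / (6.71×10⁻²)^3 = 2.70×10⁻³¹
[Ce³⁺] = 5.19×10⁻¹⁶ mol/L

5.19×10⁻¹⁶ M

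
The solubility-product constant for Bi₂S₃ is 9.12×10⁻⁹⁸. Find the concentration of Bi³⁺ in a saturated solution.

3.06×10⁻²⁰ M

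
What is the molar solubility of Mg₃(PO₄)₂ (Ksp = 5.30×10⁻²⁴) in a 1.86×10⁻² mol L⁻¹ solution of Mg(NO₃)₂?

4.54×10⁻¹⁰ M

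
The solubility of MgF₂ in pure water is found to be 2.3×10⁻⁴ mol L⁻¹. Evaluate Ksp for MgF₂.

MgF₂(s) ⇌ Mg²⁺(aq) + 2 F⁻(aq)
Call the molar solubility s, so that [Mg²⁺] = s and [F⁻] = 2s.
Ksp = [Mg²⁺][F⁻]^2 = s · (2s)^2 = 4s^3
Ksp = 4 × (2.3×10⁻⁴)^3 = 4.9×10⁻¹¹

Ksp = 4.9×10⁻¹¹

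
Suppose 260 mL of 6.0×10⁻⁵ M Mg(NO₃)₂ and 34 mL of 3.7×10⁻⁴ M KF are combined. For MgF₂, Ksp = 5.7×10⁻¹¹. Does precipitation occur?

No

The combined volume is 294 mL.
[Mg²⁺] = (6.0×10⁻⁵)(260)/294 = 5.3×10⁻⁵ M
[F⁻] = (3.7×10⁻⁴)(34)/294 = 4.3×10⁻⁵ M
Q = [Mg²⁺][F⁻]^2 = 9.7×10⁻¹⁴
Q = 9.7×10⁻¹⁴ < Ksp = 5.7×10⁻¹¹, so the solution is unsaturated and no precipitate forms.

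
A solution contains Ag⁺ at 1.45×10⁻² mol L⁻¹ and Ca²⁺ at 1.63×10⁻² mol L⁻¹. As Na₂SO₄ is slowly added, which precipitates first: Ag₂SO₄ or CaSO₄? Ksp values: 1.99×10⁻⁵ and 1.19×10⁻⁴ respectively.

Each salt precipitates once Q = Ksp for that salt.
For Ag₂SO₄: [SO₄²⁻] = (Ksp/[Ag⁺]^2) = 9.46×10⁻² mol L⁻¹
For CaSO₄: [SO₄²⁻] = (Ksp/[Ca²⁺]) = 7.30×10⁻³ mol L⁻¹
The smaller threshold [SO₄²⁻] is reached first, so CaSO₄ precipitates first.

CaSO₄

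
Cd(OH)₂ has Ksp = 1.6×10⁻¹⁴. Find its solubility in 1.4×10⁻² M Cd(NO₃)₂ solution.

5.3×10⁻⁷ M

Cd(OH)₂(s) ⇌ Cd²⁺(aq) + 2 OH⁻(aq)
Let s be the solubility of Cd(OH)₂ here. The common ion gives [Cd²⁺] ≈ 1.4×10⁻² M, and [OH⁻] = 2s.
Ksp = [Cd²⁺][OH⁻]^2 = (1.4×10⁻²)(2s)^2
(2s)^2 = 1.6×10⁻¹⁴ / (1.4×10⁻²) = 1.1×10⁻¹²
s = 5.3×10⁻⁷ M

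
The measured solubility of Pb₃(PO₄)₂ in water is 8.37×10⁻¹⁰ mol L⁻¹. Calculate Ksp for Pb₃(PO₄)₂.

Pb₃(PO₄)₂(s) ⇌ 3 Pb²⁺(aq) + 2 PO₄³⁻(aq)
Call the molar solubility s, so that [Pb²⁺] = 3s and [PO₄³⁻] = 2s.
Ksp = [Pb²⁺]^3[PO₄³⁻]^2 = (3s)^3 · (2s)^2 = 108s^5
Ksp = 108 × (8.37×10⁻¹⁰)^5 = 4.44×10⁻⁴⁴

Ksp = 4.44×10⁻⁴⁴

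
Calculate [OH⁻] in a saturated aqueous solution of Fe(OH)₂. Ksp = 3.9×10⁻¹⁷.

Fe(OH)₂(s) ⇌ Fe²⁺(aq) + 2 OH⁻(aq)
Call the molar solubility s, so that [Fe²⁺] = s and [OH⁻] = 2s.
Ksp = [Fe²⁺][OH⁻]^2 = s · (2s)^2 = 4s^3 = 3.9×10⁻¹⁷
s = 2.1×10⁻⁶ M
[OH⁻] = 2s = 4.3×10⁻⁶ M

4.3×10⁻⁶ M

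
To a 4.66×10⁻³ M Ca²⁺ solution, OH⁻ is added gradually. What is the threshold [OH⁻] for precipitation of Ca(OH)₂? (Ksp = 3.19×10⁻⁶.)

2.62×10⁻² M

Precipitation begins when Q = Ksp.
Ca(OH)₂(s) ⇌ Ca²⁺(aq) + 2 OH⁻(aq)
Ksp = [Ca²⁺][OH⁻]^2 = [OH⁻]^2(4.66×10⁻³)
[OH⁻]^2 = 3.19×10⁻⁶ / (4.66×10⁻³) = 6.85×10⁻⁴
[OH⁻] = 2.62×10⁻² M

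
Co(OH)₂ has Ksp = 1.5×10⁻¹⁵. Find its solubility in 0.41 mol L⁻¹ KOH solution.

Co(OH)₂(s) ⇌ Co²⁺(aq) + 2 OH⁻(aq)
With OH⁻ already at 0.41 mol L⁻¹ and s small, take [OH⁻] ≈ 0.41 mol L⁻¹ and [Co²⁺] = s.
Ksp = [Co²⁺][OH⁻]^2 = s(0.41)^2
s = 1.5×10⁻¹⁵ / (0.41)^2 = 8.9×10⁻¹⁵
s = 8.9×10⁻¹⁵ mol L⁻¹

8.9×10⁻¹⁵ M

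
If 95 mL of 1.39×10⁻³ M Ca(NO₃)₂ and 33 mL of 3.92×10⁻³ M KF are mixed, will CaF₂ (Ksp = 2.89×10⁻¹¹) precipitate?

Yes

The combined volume is 128 mL.
[Ca²⁺] = (1.39×10⁻³)(95)/128 = 1.03×10⁻³ M
[F⁻] = (3.92×10⁻³)(33)/128 = 1.01×10⁻³ M
Q = [Ca²⁺][F⁻]^2 = 1.05×10⁻⁹
Q = 1.05×10⁻⁹ > Ksp = 2.89×10⁻¹¹, so the solution is supersaturated and CaF₂ precipitates.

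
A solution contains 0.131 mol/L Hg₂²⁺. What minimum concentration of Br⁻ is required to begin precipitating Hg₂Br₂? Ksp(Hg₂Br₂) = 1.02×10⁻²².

The threshold for precipitation is Q = Ksp.
Hg₂Br₂(s) ⇌ Hg₂²⁺(aq) + 2 Br⁻(aq)
Ksp = [Hg₂²⁺][Br⁻]^2 = [Br⁻]^2(0.131)
[Br⁻]^2 = 1.02×10⁻²² / (0.131) = 7.79×10⁻²²
[Br⁻] = 2.79×10⁻¹¹ mol/L

2.79×10⁻¹¹ M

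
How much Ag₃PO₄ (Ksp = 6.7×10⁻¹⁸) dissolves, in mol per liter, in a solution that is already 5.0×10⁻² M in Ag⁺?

Ag₃PO₄(s) ⇌ 3 Ag⁺(aq) + PO₄³⁻(aq)
The solution already contains Ag⁺ at 5.0×10⁻² M. Let s be the molar solubility of Ag₃PO₄.
[Ag⁺] ≈ 5.0×10⁻² M (common ion dominates); [PO₄³⁻] = s.
Ksp = [Ag⁺]^3[PO₄³⁻] = (5.0×10⁻²)^3s
s = 6.7×10⁻¹⁸ / (5.0×10⁻²)^3 = 5.4×10⁻¹⁴
s = 5.4×10⁻¹⁴ M

5.4×10⁻¹⁴ M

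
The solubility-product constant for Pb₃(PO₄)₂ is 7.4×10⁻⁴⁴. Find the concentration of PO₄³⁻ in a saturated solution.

Pb₃(PO₄)₂(s) ⇌ 3 Pb²⁺(aq) + 2 PO₄³⁻(aq)
For each mole of Pb₃(PO₄)₂ that dissolves per liter, [Pb²⁺] = 3s and [PO₄³⁻] = 2s; let s denote this solubility.
Ksp = [Pb²⁺]^3[PO₄³⁻]^2 = (3s)^3 · (2s)^2 = 108s^5 = 7.4×10⁻⁴⁴
s = 9.3×10⁻¹⁰ mol L⁻¹
[PO₄³⁻] = 2s = 1.9×10⁻⁹ mol L⁻¹

1.9×10⁻⁹ M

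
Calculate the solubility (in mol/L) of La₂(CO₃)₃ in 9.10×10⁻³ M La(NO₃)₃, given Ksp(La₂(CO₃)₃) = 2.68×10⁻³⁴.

4.93×10⁻¹¹ M

La₂(CO₃)₃(s) ⇌ 2 La³⁺(aq) + 3 CO₃²⁻(aq)
La³⁺ is already present at 9.10×10⁻³ M. If s mol/L of La₂(CO₃)₃ dissolves, [CO₃²⁻] = 3s while [La³⁺] ≈ 9.10×10⁻³ M.
Ksp = [La³⁺]^2[CO₃²⁻]^3 = (9.10×10⁻³)^2(3s)^3
(3s)^3 = 2.68×10⁻³⁴ / (9.10×10⁻³)^2 = 3.24×10⁻³⁰
s = 4.93×10⁻¹¹ M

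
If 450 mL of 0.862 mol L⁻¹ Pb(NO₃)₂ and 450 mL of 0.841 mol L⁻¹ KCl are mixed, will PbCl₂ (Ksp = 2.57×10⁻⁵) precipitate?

Yes

The combined volume is 900 mL.
[Pb²⁺] = (0.862)(450)/900 = 0.431 mol L⁻¹
[Cl⁻] = (0.841)(450)/900 = 0.421 mol L⁻¹
Q = [Pb²⁺][Cl⁻]^2 = 7.62×10⁻²
Since Q (7.62×10⁻²) exceeds Ksp (2.57×10⁻⁵), PbCl₂ will precipitate.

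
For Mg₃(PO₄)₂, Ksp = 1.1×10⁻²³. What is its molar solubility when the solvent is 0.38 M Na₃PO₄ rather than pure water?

1.4×10⁻⁸ M

Mg₃(PO₄)₂(s) ⇌ 3 Mg²⁺(aq) + 2 PO₄³⁻(aq)
The solution already contains PO₄³⁻ at 0.38 M. Let s be the molar solubility of Mg₃(PO₄)₂.
[PO₄³⁻] ≈ 0.38 M (common ion dominates); [Mg²⁺] = 3s.
Ksp = [Mg²⁺]^3[PO₄³⁻]^2 = (3s)^3(0.38)^2
(3s)^3 = 1.1×10⁻²³ / (0.38)^2 = 7.6×10⁻²³
s = 1.4×10⁻⁸ M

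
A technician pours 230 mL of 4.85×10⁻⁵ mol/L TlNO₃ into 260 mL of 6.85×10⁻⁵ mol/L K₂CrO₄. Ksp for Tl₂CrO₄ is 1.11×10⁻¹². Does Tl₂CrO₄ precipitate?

No

After mixing, V = 230 mL + 260 mL = 490 mL.
[Tl⁺] = (4.85×10⁻⁵)(230)/490 = 2.28×10⁻⁵ mol/L
[CrO₄²⁻] = (6.85×10⁻⁵)(260)/490 = 3.63×10⁻⁵ mol/L
Q = [Tl⁺]^2[CrO₄²⁻] = 1.88×10⁻¹⁴
Since Q (1.88×10⁻¹⁴) is less than Ksp (1.11×10⁻¹²), no Tl₂CrO₄ precipitates.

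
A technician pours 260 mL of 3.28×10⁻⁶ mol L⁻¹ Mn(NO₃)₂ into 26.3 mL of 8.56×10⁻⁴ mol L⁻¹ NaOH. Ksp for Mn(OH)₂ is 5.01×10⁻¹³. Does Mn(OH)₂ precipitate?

No

After mixing, V = 260 mL + 26.3 mL = 286.3 mL.
[Mn²⁺] = (3.28×10⁻⁶)(260)/286.3 = 2.98×10⁻⁶ mol L⁻¹
[OH⁻] = (8.56×10⁻⁴)(26.3)/286.3 = 7.86×10⁻⁵ mol L⁻¹
Q = [Mn²⁺][OH⁻]^2 = 1.84×10⁻¹⁴
Q = 1.84×10⁻¹⁴ < Ksp = 5.01×10⁻¹³, so the solution is unsaturated and no precipitate forms.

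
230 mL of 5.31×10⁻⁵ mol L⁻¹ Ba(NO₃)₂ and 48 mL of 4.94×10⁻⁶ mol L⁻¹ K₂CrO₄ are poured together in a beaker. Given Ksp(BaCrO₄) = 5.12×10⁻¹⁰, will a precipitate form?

No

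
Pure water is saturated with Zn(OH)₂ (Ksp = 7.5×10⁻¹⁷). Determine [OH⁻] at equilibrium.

Zn(OH)₂(s) ⇌ Zn²⁺(aq) + 2 OH⁻(aq)
With molar solubility s: [Zn²⁺] = s, [OH⁻] = 2s.
Ksp = [Zn²⁺][OH⁻]^2 = s · (2s)^2 = 4s^3 = 7.5×10⁻¹⁷
s = 2.7×10⁻⁶ mol L⁻¹
[OH⁻] = 2s = 5.3×10⁻⁶ mol L⁻¹

5.3×10⁻⁶ M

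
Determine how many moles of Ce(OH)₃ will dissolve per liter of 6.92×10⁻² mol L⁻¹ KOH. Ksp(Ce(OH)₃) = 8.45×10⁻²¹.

Ce(OH)₃(s) ⇌ Ce³⁺(aq) + 3 OH⁻(aq)
The solution already contains OH⁻ at 6.92×10⁻² mol L⁻¹. Let s be the molar solubility of Ce(OH)₃.
[OH⁻] ≈ 6.92×10⁻² mol L⁻¹ (common ion dominates); [Ce³⁺] = s.
Ksp = [Ce³⁺][OH⁻]^3 = s(6.92×10⁻²)^3
s = 8.45×10⁻²¹ / (6.92×10⁻²)^3 = 2.55×10⁻¹⁷
s = 2.55×10⁻¹⁷ mol L⁻¹

2.55×10⁻¹⁷ M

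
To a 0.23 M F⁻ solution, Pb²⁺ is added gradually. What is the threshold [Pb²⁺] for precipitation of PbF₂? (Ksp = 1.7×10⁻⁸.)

A salt starts to precipitate once the ion product Q reaches its Ksp.
PbF₂(s) ⇌ Pb²⁺(aq) + 2 F⁻(aq)
Ksp = [Pb²⁺][F⁻]^2 = [Pb²⁺](0.23)^2
[Pb²⁺] = 1.7×10⁻⁸ / (0.23)^2 = 3.2×10⁻⁷
[Pb²⁺] = 3.2×10⁻⁷ M

3.2×10⁻⁷ M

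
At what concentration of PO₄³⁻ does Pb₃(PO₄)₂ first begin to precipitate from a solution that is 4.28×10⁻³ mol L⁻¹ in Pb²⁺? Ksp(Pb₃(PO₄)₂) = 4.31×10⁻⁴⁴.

The threshold for precipitation is Q = Ksp.
Pb₃(PO₄)₂(s) ⇌ 3 Pb²⁺(aq) + 2 PO₄³⁻(aq)
Ksp = [Pb²⁺]^3[PO₄³⁻]^2 = [PO₄³⁻]^2(4.28×10⁻³)^3
[PO₄³⁻]^2 = 4.31×10⁻⁴⁴ / (4.28×10⁻³)^3 = 5.50×10⁻³⁷
[PO₄³⁻] = 7.41×10⁻¹⁹ mol L⁻¹

7.41×10⁻¹⁹ M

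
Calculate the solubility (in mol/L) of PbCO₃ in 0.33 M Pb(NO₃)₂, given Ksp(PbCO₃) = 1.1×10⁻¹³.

3.3×10⁻¹³ M

PbCO₃(s) ⇌ Pb²⁺(aq) + CO₃²⁻(aq)
Pb²⁺ is already present at 0.33 M. If s mol/L of PbCO₃ dissolves, [CO₃²⁻] = s while [Pb²⁺] ≈ 0.33 M.
Ksp = [Pb²⁺][CO₃²⁻] = (0.33)s
s = 1.1×10⁻¹³ / (0.33) = 3.3×10⁻¹³
s = 3.3×10⁻¹³ M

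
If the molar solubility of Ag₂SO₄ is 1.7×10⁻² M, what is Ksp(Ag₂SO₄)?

Ag₂SO₄(s) ⇌ 2 Ag⁺(aq) + SO₄²⁻(aq)
With molar solubility s: [Ag⁺] = 2s, [SO₄²⁻] = s.
Ksp = [Ag⁺]^2[SO₄²⁻] = (2s)^2 · s = 4s^3
Ksp = 4 × (1.7×10⁻²)^3 = 2.0×10⁻⁵

Ksp = 2.0×10⁻⁵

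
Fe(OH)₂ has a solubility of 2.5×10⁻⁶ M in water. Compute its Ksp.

Fe(OH)₂(s) ⇌ Fe²⁺(aq) + 2 OH⁻(aq)
For each mole of Fe(OH)₂ that dissolves per liter, [Fe²⁺] = s and [OH⁻] = 2s; let s denote this solubility.
Ksp = [Fe²⁺][OH⁻]^2 = s · (2s)^2 = 4s^3
Ksp = 4 × (2.5×10⁻⁶)^3 = 6.3×10⁻¹⁷

Ksp = 6.3×10⁻¹⁷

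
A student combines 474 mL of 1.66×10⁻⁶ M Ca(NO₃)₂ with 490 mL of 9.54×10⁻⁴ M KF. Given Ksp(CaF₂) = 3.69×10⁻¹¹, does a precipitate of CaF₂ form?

No

The combined volume is 964 mL.
[Ca²⁺] = (1.66×10⁻⁶)(474)/964 = 8.16×10⁻⁷ M
[F⁻] = (9.54×10⁻⁴)(490)/964 = 4.85×10⁻⁴ M
Q = [Ca²⁺][F⁻]^2 = 1.92×10⁻¹³
Q < Ksp (1.92×10⁻¹³ vs 3.69×10⁻¹¹); the solution remains unsaturated and no precipitate forms.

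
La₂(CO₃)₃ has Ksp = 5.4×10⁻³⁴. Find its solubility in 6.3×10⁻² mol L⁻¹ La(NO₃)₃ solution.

1.7×10⁻¹¹ M

La₂(CO₃)₃(s) ⇌ 2 La³⁺(aq) + 3 CO₃²⁻(aq)
La³⁺ is already present at 6.3×10⁻² mol L⁻¹. If s mol/L of La₂(CO₃)₃ dissolves, [CO₃²⁻] = 3s while [La³⁺] ≈ 6.3×10⁻² mol L⁻¹.
Ksp = [La³⁺]^2[CO₃²⁻]^3 = (6.3×10⁻²)^2(3s)^3
(3s)^3 = 5.4×10⁻³⁴ / (6.3×10⁻²)^2 = 1.4×10⁻³¹
s = 1.7×10⁻¹¹ mol L⁻¹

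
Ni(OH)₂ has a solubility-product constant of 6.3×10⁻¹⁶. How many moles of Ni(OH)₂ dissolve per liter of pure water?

Ni(OH)₂(s) ⇌ Ni²⁺(aq) + 2 OH⁻(aq)
If s mol/L of Ni(OH)₂ dissolves, [Ni²⁺] = s and [OH⁻] = 2s.
Ksp = [Ni²⁺][OH⁻]^2 = s · (2s)^2 = 4s^3
4s^3 = 6.3×10⁻¹⁶  ⇒  s^3 = 1.6×10⁻¹⁶
s = 5.4×10⁻⁶ mol L⁻¹

5.4×10⁻⁶ M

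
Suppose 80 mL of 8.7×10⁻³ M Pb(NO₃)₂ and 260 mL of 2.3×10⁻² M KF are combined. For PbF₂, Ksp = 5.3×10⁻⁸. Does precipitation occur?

Yes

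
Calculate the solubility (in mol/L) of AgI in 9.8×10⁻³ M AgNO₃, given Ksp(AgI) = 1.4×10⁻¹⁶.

1.4×10⁻¹⁴ M

AgI(s) ⇌ Ag⁺(aq) + I⁻(aq)
Let s be the solubility of AgI here. The common ion gives [Ag⁺] ≈ 9.8×10⁻³ M, and [I⁻] = s.
Ksp = [Ag⁺][I⁻] = (9.8×10⁻³)s
s = 1.4×10⁻¹⁶ / (9.8×10⁻³) = 1.4×10⁻¹⁴
s = 1.4×10⁻¹⁴ M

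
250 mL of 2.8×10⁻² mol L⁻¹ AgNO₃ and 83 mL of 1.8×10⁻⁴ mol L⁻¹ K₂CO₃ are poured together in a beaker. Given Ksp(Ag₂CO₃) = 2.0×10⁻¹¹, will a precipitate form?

Total volume after mixing = 250 + 83 = 333 mL.
[Ag⁺] = (2.8×10⁻²)(250)/333 = 2.1×10⁻² mol L⁻¹
[CO₃²⁻] = (1.8×10⁻⁴)(83)/333 = 4.5×10⁻⁵ mol L⁻¹
Q = [Ag⁺]^2[CO₃²⁻] = 2.0×10⁻⁸
Since Q (2.0×10⁻⁸) exceeds Ksp (2.0×10⁻¹¹), Ag₂CO₃ will precipitate.

Yes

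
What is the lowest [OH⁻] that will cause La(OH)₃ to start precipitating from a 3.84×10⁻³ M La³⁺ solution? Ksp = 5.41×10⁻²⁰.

Each salt precipitates once Q = Ksp for that salt.
La(OH)₃(s) ⇌ La³⁺(aq) + 3 OH⁻(aq)
Ksp = [La³⁺][OH⁻]^3 = [OH⁻]^3(3.84×10⁻³)
[OH⁻]^3 = 5.41×10⁻²⁰ / (3.84×10⁻³) = 1.41×10⁻¹⁷
[OH⁻] = 2.42×10⁻⁶ M

2.42×10⁻⁶ M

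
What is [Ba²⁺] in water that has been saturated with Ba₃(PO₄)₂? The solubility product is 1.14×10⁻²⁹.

Ba₃(PO₄)₂(s) ⇌ 3 Ba²⁺(aq) + 2 PO₄³⁻(aq)
For each mole of Ba₃(PO₄)₂ that dissolves per liter, [Ba²⁺] = 3s and [PO₄³⁻] = 2s; let s denote this solubility.
Ksp = [Ba²⁺]^3[PO₄³⁻]^2 = (3s)^3 · (2s)^2 = 108s^5 = 1.14×10⁻²⁹
s = 6.38×10⁻⁷ mol/L
[Ba²⁺] = 3s = 1.91×10⁻⁶ mol/L

1.91×10⁻⁶ M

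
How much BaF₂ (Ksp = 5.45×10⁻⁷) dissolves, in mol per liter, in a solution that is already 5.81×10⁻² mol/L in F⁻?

BaF₂(s) ⇌ Ba²⁺(aq) + 2 F⁻(aq)
Let s be the solubility of BaF₂ here. The common ion gives [F⁻] ≈ 5.81×10⁻² mol/L, and [Ba²⁺] = s.
Ksp = [Ba²⁺][F⁻]^2 = s(5.81×10⁻²)^2
s = 5.45×10⁻⁷ / (5.81×10⁻²)^2 = 1.61×10⁻⁴
s = 1.61×10⁻⁴ mol/L

1.61×10⁻⁴ M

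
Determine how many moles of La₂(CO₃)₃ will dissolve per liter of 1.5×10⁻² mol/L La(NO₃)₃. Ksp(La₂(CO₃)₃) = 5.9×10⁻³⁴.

4.6×10⁻¹¹ M

La₂(CO₃)₃(s) ⇌ 2 La³⁺(aq) + 3 CO₃²⁻(aq)
The solution already contains La³⁺ at 1.5×10⁻² mol/L. Let s be the molar solubility of La₂(CO₃)₃.
[La³⁺] ≈ 1.5×10⁻² mol/L (common ion dominates); [CO₃²⁻] = 3s.
Ksp = [La³⁺]^2[CO₃²⁻]^3 = (1.5×10⁻²)^2(3s)^3
(3s)^3 = 5.9×10⁻³⁴ / (1.5×10⁻²)^2 = 2.6×10⁻³⁰
s = 4.6×10⁻¹¹ mol/L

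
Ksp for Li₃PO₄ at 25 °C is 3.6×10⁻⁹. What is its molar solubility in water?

Li₃PO₄(s) ⇌ 3 Li⁺(aq) + PO₄³⁻(aq)
For each mole of Li₃PO₄ that dissolves per liter, [Li⁺] = 3s and [PO₄³⁻] = s; let s denote this solubility.
Ksp = [Li⁺]^3[PO₄³⁻] = (3s)^3 · s = 27s^4
27s^4 = 3.6×10⁻⁹  ⇒  s^4 = 1.3×10⁻¹⁰
Taking the 4th root, s = 3.4×10⁻³ mol L⁻¹.

3.4×10⁻³ M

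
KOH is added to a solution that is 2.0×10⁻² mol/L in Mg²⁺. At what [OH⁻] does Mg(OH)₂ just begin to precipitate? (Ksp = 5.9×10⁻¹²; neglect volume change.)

Precipitation begins when Q = Ksp.
Mg(OH)₂(s) ⇌ Mg²⁺(aq) + 2 OH⁻(aq)
Ksp = [Mg²⁺][OH⁻]^2 = [OH⁻]^2(2.0×10⁻²)
[OH⁻]^2 = 5.9×10⁻¹² / (2.0×10⁻²) = 3.0×10⁻¹⁰
[OH⁻] = 1.7×10⁻⁵ mol/L

1.7×10⁻⁵ M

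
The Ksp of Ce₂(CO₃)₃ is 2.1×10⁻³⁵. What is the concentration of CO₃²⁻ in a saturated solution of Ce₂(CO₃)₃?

1.4×10⁻⁷ M

Ce₂(CO₃)₃(s) ⇌ 2 Ce³⁺(aq) + 3 CO₃²⁻(aq)
Call the molar solubility s, so that [Ce³⁺] = 2s and [CO₃²⁻] = 3s.
Ksp = [Ce³⁺]^2[CO₃²⁻]^3 = (2s)^2 · (3s)^3 = 108s^5 = 2.1×10⁻³⁵
s = 4.5×10⁻⁸ mol/L
[CO₃²⁻] = 3s = 1.4×10⁻⁷ mol/L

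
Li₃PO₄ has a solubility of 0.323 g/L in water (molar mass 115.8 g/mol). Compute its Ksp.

Ksp = 1.63×10⁻⁹

Molar solubility s = (0.323 g/L) / (115.8 g/mol) = 2.7893×10⁻³ mol/L
Li₃PO₄(s) ⇌ 3 Li⁺(aq) + PO₄³⁻(aq)
For each mole of Li₃PO₄ that dissolves per liter, [Li⁺] = 3s and [PO₄³⁻] = s; let s denote this solubility.
Ksp = [Li⁺]^3[PO₄³⁻] = (3s)^3 · s = 27s^4
Ksp = 27 × (2.7893×10⁻³)^4 = 1.63×10⁻⁹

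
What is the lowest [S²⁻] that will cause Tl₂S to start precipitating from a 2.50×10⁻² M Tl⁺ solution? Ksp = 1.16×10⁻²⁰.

1.86×10⁻¹⁷ M

Precipitation of each salt begins when its ion product equals Ksp.
Tl₂S(s) ⇌ 2 Tl⁺(aq) + S²⁻(aq)
Ksp = [Tl⁺]^2[S²⁻] = [S²⁻](2.50×10⁻²)^2
[S²⁻] = 1.16×10⁻²⁰ / (2.50×10⁻²)^2 = 1.86×10⁻¹⁷
[S²⁻] = 1.86×10⁻¹⁷ M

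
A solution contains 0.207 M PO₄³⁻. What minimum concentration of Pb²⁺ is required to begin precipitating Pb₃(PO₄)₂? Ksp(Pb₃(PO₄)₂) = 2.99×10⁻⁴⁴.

A salt starts to precipitate once the ion product Q reaches its Ksp.
Pb₃(PO₄)₂(s) ⇌ 3 Pb²⁺(aq) + 2 PO₄³⁻(aq)
Ksp = [Pb²⁺]^3[PO₄³⁻]^2 = [Pb²⁺]^3(0.207)^2
[Pb²⁺]^3 = 2.99×10⁻⁴⁴ / (0.207)^2 = 6.98×10⁻⁴³
[Pb²⁺] = 8.87×10⁻¹⁵ M

8.87×10⁻¹⁵ M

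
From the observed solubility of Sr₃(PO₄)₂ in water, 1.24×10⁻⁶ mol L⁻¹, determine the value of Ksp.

Sr₃(PO₄)₂(s) ⇌ 3 Sr²⁺(aq) + 2 PO₄³⁻(aq)
Call the molar solubility s, so that [Sr²⁺] = 3s and [PO₄³⁻] = 2s.
Ksp = [Sr²⁺]^3[PO₄³⁻]^2 = (3s)^3 · (2s)^2 = 108s^5
Ksp = 108 × (1.24×10⁻⁶)^5 = 3.17×10⁻²⁸

Ksp = 3.17×10⁻²⁸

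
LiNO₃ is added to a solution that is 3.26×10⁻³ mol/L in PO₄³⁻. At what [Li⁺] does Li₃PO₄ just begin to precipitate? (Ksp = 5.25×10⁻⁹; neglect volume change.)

1.17×10⁻² M

Each salt precipitates once Q = Ksp for that salt.
Li₃PO₄(s) ⇌ 3 Li⁺(aq) + PO₄³⁻(aq)
Ksp = [Li⁺]^3[PO₄³⁻] = [Li⁺]^3(3.26×10⁻³)
[Li⁺]^3 = 5.25×10⁻⁹ / (3.26×10⁻³) = 1.61×10⁻⁶
[Li⁺] = 1.17×10⁻² mol/L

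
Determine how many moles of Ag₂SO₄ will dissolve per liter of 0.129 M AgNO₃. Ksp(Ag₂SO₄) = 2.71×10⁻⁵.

1.63×10⁻³ M

Ag₂SO₄(s) ⇌ 2 Ag⁺(aq) + SO₄²⁻(aq)
With Ag⁺ already at 0.129 M and s small, take [Ag⁺] ≈ 0.129 M and [SO₄²⁻] = s.
Ksp = [Ag⁺]^2[SO₄²⁻] = (0.129)^2s
s = 2.71×10⁻⁵ / (0.129)^2 = 1.63×10⁻³
s = 1.63×10⁻³ M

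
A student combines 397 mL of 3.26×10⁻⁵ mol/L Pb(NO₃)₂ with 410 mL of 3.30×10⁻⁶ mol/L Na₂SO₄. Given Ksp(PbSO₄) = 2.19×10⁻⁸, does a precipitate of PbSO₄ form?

The combined volume is 807 mL.
[Pb²⁺] = (3.26×10⁻⁵)(397)/807 = 1.60×10⁻⁵ mol/L
[SO₄²⁻] = (3.30×10⁻⁶)(410)/807 = 1.68×10⁻⁶ mol/L
Q = [Pb²⁺][SO₄²⁻] = 2.69×10⁻¹¹
Q < Ksp (2.69×10⁻¹¹ vs 2.19×10⁻⁸); the solution remains unsaturated and no precipitate forms.

No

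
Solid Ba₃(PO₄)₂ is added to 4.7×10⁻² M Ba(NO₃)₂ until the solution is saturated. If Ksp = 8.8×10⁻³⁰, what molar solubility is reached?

1.5×10⁻¹³ M

Ba₃(PO₄)₂(s) ⇌ 3 Ba²⁺(aq) + 2 PO₄³⁻(aq)
With Ba²⁺ already at 4.7×10⁻² M and s small, take [Ba²⁺] ≈ 4.7×10⁻² M and [PO₄³⁻] = 2s.
Ksp = [Ba²⁺]^3[PO₄³⁻]^2 = (4.7×10⁻²)^3(2s)^2
(2s)^2 = 8.8×10⁻³⁰ / (4.7×10⁻²)^3 = 8.5×10⁻²⁶
s = 1.5×10⁻¹³ M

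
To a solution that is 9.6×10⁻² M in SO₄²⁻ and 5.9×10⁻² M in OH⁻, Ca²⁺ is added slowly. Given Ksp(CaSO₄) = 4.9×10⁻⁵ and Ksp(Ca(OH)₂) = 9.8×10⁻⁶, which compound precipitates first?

CaSO₄

A salt starts to precipitate once the ion product Q reaches its Ksp.
For CaSO₄: [Ca²⁺] = (Ksp/[SO₄²⁻]) = 5.1×10⁻⁴ M
For Ca(OH)₂: [Ca²⁺] = (Ksp/[OH⁻]^2) = 2.8×10⁻³ M
CaSO₄ requires the lower [Ca²⁺], so it precipitates first.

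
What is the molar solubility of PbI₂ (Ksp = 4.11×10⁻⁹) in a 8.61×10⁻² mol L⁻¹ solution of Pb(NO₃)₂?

1.09×10⁻⁴ M

PbI₂(s) ⇌ Pb²⁺(aq) + 2 I⁻(aq)
Let s be the solubility of PbI₂ here. The common ion gives [Pb²⁺] ≈ 8.61×10⁻² mol L⁻¹, and [I⁻] = 2s.
Ksp = [Pb²⁺][I⁻]^2 = (8.61×10⁻²)(2s)^2
(2s)^2 = 4.11×10⁻⁹ / (8.61×10⁻²) = 4.77×10⁻⁸
s = 1.09×10⁻⁴ mol L⁻¹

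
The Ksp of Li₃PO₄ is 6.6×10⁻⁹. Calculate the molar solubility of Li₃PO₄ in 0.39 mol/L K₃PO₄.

Li₃PO₄(s) ⇌ 3 Li⁺(aq) + PO₄³⁻(aq)
PO₄³⁻ is already present at 0.39 mol/L. If s mol/L of Li₃PO₄ dissolves, [Li⁺] = 3s while [PO₄³⁻] ≈ 0.39 mol/L.
Ksp = [Li⁺]^3[PO₄³⁻] = (3s)^3(0.39)
(3s)^3 = 6.6×10⁻⁹ / (0.39) = 1.7×10⁻⁸
s = 8.6×10⁻⁴ mol/L

8.6×10⁻⁴ M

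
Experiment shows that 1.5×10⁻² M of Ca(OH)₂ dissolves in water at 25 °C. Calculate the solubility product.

Ksp = 1.4×10⁻⁵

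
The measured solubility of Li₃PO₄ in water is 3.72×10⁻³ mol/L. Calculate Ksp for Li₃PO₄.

Li₃PO₄(s) ⇌ 3 Li⁺(aq) + PO₄³⁻(aq)
With molar solubility s: [Li⁺] = 3s, [PO₄³⁻] = s.
Ksp = [Li⁺]^3[PO₄³⁻] = (3s)^3 · s = 27s^4
Ksp = 27 × (3.72×10⁻³)^4 = 5.17×10⁻⁹

Ksp = 5.17×10⁻⁹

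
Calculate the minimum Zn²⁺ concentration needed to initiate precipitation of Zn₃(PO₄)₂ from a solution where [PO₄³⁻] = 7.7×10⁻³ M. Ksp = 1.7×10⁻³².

6.6×10⁻¹⁰ M

Precipitation of each salt begins when its ion product equals Ksp.
Zn₃(PO₄)₂(s) ⇌ 3 Zn²⁺(aq) + 2 PO₄³⁻(aq)
Ksp = [Zn²⁺]^3[PO₄³⁻]^2 = [Zn²⁺]^3(7.7×10⁻³)^2
[Zn²⁺]^3 = 1.7×10⁻³² / (7.7×10⁻³)^2 = 2.9×10⁻²⁸
[Zn²⁺] = 6.6×10⁻¹⁰ M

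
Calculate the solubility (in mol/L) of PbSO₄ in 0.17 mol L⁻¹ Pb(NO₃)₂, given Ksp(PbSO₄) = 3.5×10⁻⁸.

PbSO₄(s) ⇌ Pb²⁺(aq) + SO₄²⁻(aq)
The solution already contains Pb²⁺ at 0.17 mol L⁻¹. Let s be the molar solubility of PbSO₄.
[Pb²⁺] ≈ 0.17 mol L⁻¹ (common ion dominates); [SO₄²⁻] = s.
Ksp = [Pb²⁺][SO₄²⁻] = (0.17)s
s = 3.5×10⁻⁸ / (0.17) = 2.1×10⁻⁷
s = 2.1×10⁻⁷ mol L⁻¹

2.1×10⁻⁷ M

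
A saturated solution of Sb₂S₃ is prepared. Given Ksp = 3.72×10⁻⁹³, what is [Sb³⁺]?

Sb₂S₃(s) ⇌ 2 Sb³⁺(aq) + 3 S²⁻(aq)
With molar solubility s: [Sb³⁺] = 2s, [S²⁻] = 3s.
Ksp = [Sb³⁺]^2[S²⁻]^3 = (2s)^2 · (3s)^3 = 108s^5 = 3.72×10⁻⁹³
s = 1.28×10⁻¹⁹ mol/L
[Sb³⁺] = 2s = 2.56×10⁻¹⁹ mol/L

2.56×10⁻¹⁹ M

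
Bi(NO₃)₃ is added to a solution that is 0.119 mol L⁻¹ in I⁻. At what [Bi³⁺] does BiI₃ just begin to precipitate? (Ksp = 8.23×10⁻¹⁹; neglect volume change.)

4.88×10⁻¹⁶ M

The threshold for precipitation is Q = Ksp.
BiI₃(s) ⇌ Bi³⁺(aq) + 3 I⁻(aq)
Ksp = [Bi³⁺][I⁻]^3 = [Bi³⁺](0.119)^3
[Bi³⁺] = 8.23×10⁻¹⁹ / (0.119)^3 = 4.88×10⁻¹⁶
[Bi³⁺] = 4.88×10⁻¹⁶ mol L⁻¹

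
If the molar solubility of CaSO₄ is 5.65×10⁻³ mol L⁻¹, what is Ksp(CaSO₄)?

CaSO₄(s) ⇌ Ca²⁺(aq) + SO₄²⁻(aq)
If s mol/L of CaSO₄ dissolves, [Ca²⁺] = s and [SO₄²⁻] = s.
Ksp = [Ca²⁺][SO₄²⁻] = s · s = s^2
Ksp = (5.65×10⁻³)^2 = 3.19×10⁻⁵

Ksp = 3.19×10⁻⁵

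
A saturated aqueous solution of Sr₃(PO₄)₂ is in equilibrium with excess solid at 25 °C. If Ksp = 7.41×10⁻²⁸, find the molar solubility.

1.47×10⁻⁶ M

Sr₃(PO₄)₂(s) ⇌ 3 Sr²⁺(aq) + 2 PO₄³⁻(aq)
With molar solubility s: [Sr²⁺] = 3s, [PO₄³⁻] = 2s.
Ksp = [Sr²⁺]^3[PO₄³⁻]^2 = (3s)^3 · (2s)^2 = 108s^5
108s^5 = 7.41×10⁻²⁸  ⇒  s^5 = 6.86×10⁻³⁰
s = (6.86×10⁻³⁰)^(1/5) = 1.47×10⁻⁶ M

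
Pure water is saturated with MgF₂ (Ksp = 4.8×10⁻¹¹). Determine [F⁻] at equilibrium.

MgF₂(s) ⇌ Mg²⁺(aq) + 2 F⁻(aq)
Call the molar solubility s, so that [Mg²⁺] = s and [F⁻] = 2s.
Ksp = [Mg²⁺][F⁻]^2 = s · (2s)^2 = 4s^3 = 4.8×10⁻¹¹
s = 2.3×10⁻⁴ mol/L
[F⁻] = 2s = 4.6×10⁻⁴ mol/L

4.6×10⁻⁴ M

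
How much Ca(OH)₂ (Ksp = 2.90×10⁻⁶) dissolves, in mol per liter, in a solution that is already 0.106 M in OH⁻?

Ca(OH)₂(s) ⇌ Ca²⁺(aq) + 2 OH⁻(aq)
With OH⁻ already at 0.106 M and s small, take [OH⁻] ≈ 0.106 M and [Ca²⁺] = s.
Ksp = [Ca²⁺][OH⁻]^2 = s(0.106)^2
s = 2.90×10⁻⁶ / (0.106)^2 = 2.58×10⁻⁴
s = 2.58×10⁻⁴ M

2.58×10⁻⁴ M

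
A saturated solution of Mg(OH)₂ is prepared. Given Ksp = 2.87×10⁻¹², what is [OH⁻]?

1.79×10⁻⁴ M

Mg(OH)₂(s) ⇌ Mg²⁺(aq) + 2 OH⁻(aq)
With molar solubility s: [Mg²⁺] = s, [OH⁻] = 2s.
Ksp = [Mg²⁺][OH⁻]^2 = s · (2s)^2 = 4s^3 = 2.87×10⁻¹²
s = 8.95×10⁻⁵ mol/L
[OH⁻] = 2s = 1.79×10⁻⁴ mol/L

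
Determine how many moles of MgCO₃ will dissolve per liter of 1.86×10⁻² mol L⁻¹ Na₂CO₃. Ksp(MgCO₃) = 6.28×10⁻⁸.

MgCO₃(s) ⇌ Mg²⁺(aq) + CO₃²⁻(aq)
Let s be the solubility of MgCO₃ here. The common ion gives [CO₃²⁻] ≈ 1.86×10⁻² mol L⁻¹, and [Mg²⁺] = s.
Ksp = [Mg²⁺][CO₃²⁻] = s(1.86×10⁻²)
s = 6.28×10⁻⁸ / (1.86×10⁻²) = 3.38×10⁻⁶
s = 3.38×10⁻⁶ mol L⁻¹

3.38×10⁻⁶ M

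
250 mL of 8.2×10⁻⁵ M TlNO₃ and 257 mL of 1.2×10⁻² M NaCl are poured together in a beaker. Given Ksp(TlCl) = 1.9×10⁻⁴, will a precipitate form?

No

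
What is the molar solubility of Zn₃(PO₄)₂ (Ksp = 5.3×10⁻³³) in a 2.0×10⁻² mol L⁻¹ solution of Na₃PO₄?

7.9×10⁻¹¹ M

Zn₃(PO₄)₂(s) ⇌ 3 Zn²⁺(aq) + 2 PO₄³⁻(aq)
With PO₄³⁻ already at 2.0×10⁻² mol L⁻¹ and s small, take [PO₄³⁻] ≈ 2.0×10⁻² mol L⁻¹ and [Zn²⁺] = 3s.
Ksp = [Zn²⁺]^3[PO₄³⁻]^2 = (3s)^3(2.0×10⁻²)^2
(3s)^3 = 5.3×10⁻³³ / (2.0×10⁻²)^2 = 1.3×10⁻²⁹
s = 7.9×10⁻¹¹ mol L⁻¹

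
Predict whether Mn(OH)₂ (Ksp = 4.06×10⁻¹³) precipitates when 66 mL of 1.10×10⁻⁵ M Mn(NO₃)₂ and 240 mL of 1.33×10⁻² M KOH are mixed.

Total volume after mixing = 66 + 240 = 306 mL.
[Mn²⁺] = (1.10×10⁻⁵)(66)/306 = 2.37×10⁻⁶ M
[OH⁻] = (1.33×10⁻²)(240)/306 = 1.04×10⁻² M
Q = [Mn²⁺][OH⁻]^2 = 2.58×10⁻¹⁰
Since Q (2.58×10⁻¹⁰) exceeds Ksp (4.06×10⁻¹³), Mn(OH)₂ will precipitate.

Yes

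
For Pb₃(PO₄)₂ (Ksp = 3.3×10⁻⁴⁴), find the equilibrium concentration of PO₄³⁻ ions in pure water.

1.6×10⁻⁹ M

Pb₃(PO₄)₂(s) ⇌ 3 Pb²⁺(aq) + 2 PO₄³⁻(aq)
Call the molar solubility s, so that [Pb²⁺] = 3s and [PO₄³⁻] = 2s.
Ksp = [Pb²⁺]^3[PO₄³⁻]^2 = (3s)^3 · (2s)^2 = 108s^5 = 3.3×10⁻⁴⁴
s = 7.9×10⁻¹⁰ mol/L
[PO₄³⁻] = 2s = 1.6×10⁻⁹ mol/L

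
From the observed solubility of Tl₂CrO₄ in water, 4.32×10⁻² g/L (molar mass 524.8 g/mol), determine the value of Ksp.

Molar solubility s = (4.32×10⁻² g/L) / (524.8 g/mol) = 8.2317×10⁻⁵ mol/L
Tl₂CrO₄(s) ⇌ 2 Tl⁺(aq) + CrO₄²⁻(aq)
For each mole of Tl₂CrO₄ that dissolves per liter, [Tl⁺] = 2s and [CrO₄²⁻] = s; let s denote this solubility.
Ksp = [Tl⁺]^2[CrO₄²⁻] = (2s)^2 · s = 4s^3
Ksp = 4 × (8.2317×10⁻⁵)^3 = 2.23×10⁻¹²

Ksp = 2.23×10⁻¹²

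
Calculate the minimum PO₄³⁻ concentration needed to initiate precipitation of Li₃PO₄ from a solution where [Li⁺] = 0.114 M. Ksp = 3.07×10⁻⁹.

2.07×10⁻⁶ M

A salt starts to precipitate once the ion product Q reaches its Ksp.
Li₃PO₄(s) ⇌ 3 Li⁺(aq) + PO₄³⁻(aq)
Ksp = [Li⁺]^3[PO₄³⁻] = [PO₄³⁻](0.114)^3
[PO₄³⁻] = 3.07×10⁻⁹ / (0.114)^3 = 2.07×10⁻⁶
[PO₄³⁻] = 2.07×10⁻⁶ M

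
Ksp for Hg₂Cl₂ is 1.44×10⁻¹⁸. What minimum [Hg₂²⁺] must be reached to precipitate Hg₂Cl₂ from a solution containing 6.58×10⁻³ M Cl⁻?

3.33×10⁻¹⁴ M

The threshold for precipitation is Q = Ksp.
Hg₂Cl₂(s) ⇌ Hg₂²⁺(aq) + 2 Cl⁻(aq)
Ksp = [Hg₂²⁺][Cl⁻]^2 = [Hg₂²⁺](6.58×10⁻³)^2
[Hg₂²⁺] = 1.44×10⁻¹⁸ / (6.58×10⁻³)^2 = 3.33×10⁻¹⁴
[Hg₂²⁺] = 3.33×10⁻¹⁴ M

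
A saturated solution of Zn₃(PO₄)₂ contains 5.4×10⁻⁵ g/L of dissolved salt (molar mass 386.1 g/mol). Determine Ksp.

s = (5.4×10⁻⁵ g L⁻¹)/(386.1 g mol⁻¹) = 1.399×10⁻⁷ M
Zn₃(PO₄)₂(s) ⇌ 3 Zn²⁺(aq) + 2 PO₄³⁻(aq)
For each mole of Zn₃(PO₄)₂ that dissolves per liter, [Zn²⁺] = 3s and [PO₄³⁻] = 2s; let s denote this solubility.
Ksp = [Zn²⁺]^3[PO₄³⁻]^2 = (3s)^3 · (2s)^2 = 108s^5
Ksp = 108 × (1.399×10⁻⁷)^5 = 5.8×10⁻³³

Ksp = 5.8×10⁻³³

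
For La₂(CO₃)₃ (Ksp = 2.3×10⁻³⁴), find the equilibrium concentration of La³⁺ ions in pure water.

La₂(CO₃)₃(s) ⇌ 2 La³⁺(aq) + 3 CO₃²⁻(aq)
If s mol/L of La₂(CO₃)₃ dissolves, [La³⁺] = 2s and [CO₃²⁻] = 3s.
Ksp = [La³⁺]^2[CO₃²⁻]^3 = (2s)^2 · (3s)^3 = 108s^5 = 2.3×10⁻³⁴
s = 7.3×10⁻⁸ mol/L
[La³⁺] = 2s = 1.5×10⁻⁷ mol/L

1.5×10⁻⁷ M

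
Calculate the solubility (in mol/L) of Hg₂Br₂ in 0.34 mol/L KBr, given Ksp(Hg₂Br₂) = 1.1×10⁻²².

Hg₂Br₂(s) ⇌ Hg₂²⁺(aq) + 2 Br⁻(aq)
The solution already contains Br⁻ at 0.34 mol/L. Let s be the molar solubility of Hg₂Br₂.
[Br⁻] ≈ 0.34 mol/L (common ion dominates); [Hg₂²⁺] = s.
Ksp = [Hg₂²⁺][Br⁻]^2 = s(0.34)^2
s = 1.1×10⁻²² / (0.34)^2 = 9.5×10⁻²²
s = 9.5×10⁻²² mol/L

9.5×10⁻²² M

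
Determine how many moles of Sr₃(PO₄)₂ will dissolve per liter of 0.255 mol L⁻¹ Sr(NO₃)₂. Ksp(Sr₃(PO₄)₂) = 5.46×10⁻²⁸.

Sr₃(PO₄)₂(s) ⇌ 3 Sr²⁺(aq) + 2 PO₄³⁻(aq)
Sr²⁺ is already present at 0.255 mol L⁻¹. If s mol/L of Sr₃(PO₄)₂ dissolves, [PO₄³⁻] = 2s while [Sr²⁺] ≈ 0.255 mol L⁻¹.
Ksp = [Sr²⁺]^3[PO₄³⁻]^2 = (0.255)^3(2s)^2
(2s)^2 = 5.46×10⁻²⁸ / (0.255)^3 = 3.29×10⁻²⁶
s = 9.07×10⁻¹⁴ mol L⁻¹

9.07×10⁻¹⁴ M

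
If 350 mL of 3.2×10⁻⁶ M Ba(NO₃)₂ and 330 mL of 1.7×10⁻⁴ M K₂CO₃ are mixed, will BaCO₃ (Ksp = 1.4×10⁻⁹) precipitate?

Total volume after mixing = 350 + 330 = 680 mL.
[Ba²⁺] = (3.2×10⁻⁶)(350)/680 = 1.6×10⁻⁶ M
[CO₃²⁻] = (1.7×10⁻⁴)(330)/680 = 8.3×10⁻⁵ M
Q = [Ba²⁺][CO₃²⁻] = 1.4×10⁻¹⁰
Q < Ksp (1.4×10⁻¹⁰ vs 1.4×10⁻⁹); the solution remains unsaturated and no precipitate forms.

No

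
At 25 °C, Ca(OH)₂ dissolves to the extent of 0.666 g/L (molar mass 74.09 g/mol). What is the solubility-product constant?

s = (0.666 g L⁻¹)/(74.09 g mol⁻¹) = 8.9891×10⁻³ M
Ca(OH)₂(s) ⇌ Ca²⁺(aq) + 2 OH⁻(aq)
Let s be the molar solubility. Then [Ca²⁺] = s and [OH⁻] = 2s.
Ksp = [Ca²⁺][OH⁻]^2 = s · (2s)^2 = 4s^3
Ksp = 4 × (8.9891×10⁻³)^3 = 2.91×10⁻⁶

Ksp = 2.91×10⁻⁶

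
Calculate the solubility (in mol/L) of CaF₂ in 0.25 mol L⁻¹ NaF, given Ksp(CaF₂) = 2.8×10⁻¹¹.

CaF₂(s) ⇌ Ca²⁺(aq) + 2 F⁻(aq)
Let s be the solubility of CaF₂ here. The common ion gives [F⁻] ≈ 0.25 mol L⁻¹, and [Ca²⁺] = s.
Ksp = [Ca²⁺][F⁻]^2 = s(0.25)^2
s = 2.8×10⁻¹¹ / (0.25)^2 = 4.5×10⁻¹⁰
s = 4.5×10⁻¹⁰ mol L⁻¹

4.5×10⁻¹⁰ M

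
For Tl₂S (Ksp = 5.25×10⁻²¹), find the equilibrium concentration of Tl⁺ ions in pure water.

2.19×10⁻⁷ M

Tl₂S(s) ⇌ 2 Tl⁺(aq) + S²⁻(aq)
Call the molar solubility s, so that [Tl⁺] = 2s and [S²⁻] = s.
Ksp = [Tl⁺]^2[S²⁻] = (2s)^2 · s = 4s^3 = 5.25×10⁻²¹
s = 1.09×10⁻⁷ mol L⁻¹
[Tl⁺] = 2s = 2.19×10⁻⁷ mol L⁻¹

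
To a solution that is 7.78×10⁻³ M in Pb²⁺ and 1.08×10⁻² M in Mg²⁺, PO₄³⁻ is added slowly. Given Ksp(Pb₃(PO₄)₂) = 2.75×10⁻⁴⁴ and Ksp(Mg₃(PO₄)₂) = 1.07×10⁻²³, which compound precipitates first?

Precipitation begins when Q = Ksp.
For Pb₃(PO₄)₂: [PO₄³⁻] = (Ksp/[Pb²⁺]^3)^(1/2) = 2.42×10⁻¹⁹ M
For Mg₃(PO₄)₂: [PO₄³⁻] = (Ksp/[Mg²⁺]^3)^(1/2) = 2.91×10⁻⁹ M
Pb₃(PO₄)₂ requires the lower [PO₄³⁻], so it precipitates first.

Pb₃(PO₄)₂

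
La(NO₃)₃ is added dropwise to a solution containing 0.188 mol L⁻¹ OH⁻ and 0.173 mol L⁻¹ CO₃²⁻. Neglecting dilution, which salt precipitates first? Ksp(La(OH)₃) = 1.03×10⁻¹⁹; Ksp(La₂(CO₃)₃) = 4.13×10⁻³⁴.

A salt starts to precipitate once the ion product Q reaches its Ksp.
For La(OH)₃: [La³⁺] = (Ksp/[OH⁻]^3) = 1.55×10⁻¹⁷ mol L⁻¹
For La₂(CO₃)₃: [La³⁺] = (Ksp/[CO₃²⁻]^3)^(1/2) = 2.82×10⁻¹⁶ mol L⁻¹
The smaller threshold [La³⁺] is reached first, so La(OH)₃ precipitates first.

La(OH)₃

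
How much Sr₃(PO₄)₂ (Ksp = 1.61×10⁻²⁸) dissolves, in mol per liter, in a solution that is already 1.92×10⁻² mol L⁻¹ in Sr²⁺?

2.38×10⁻¹² M

Sr₃(PO₄)₂(s) ⇌ 3 Sr²⁺(aq) + 2 PO₄³⁻(aq)
With Sr²⁺ already at 1.92×10⁻² mol L⁻¹ and s small, take [Sr²⁺] ≈ 1.92×10⁻² mol L⁻¹ and [PO₄³⁻] = 2s.
Ksp = [Sr²⁺]^3[PO₄³⁻]^2 = (1.92×10⁻²)^3(2s)^2
(2s)^2 = 1.61×10⁻²⁸ / (1.92×10⁻²)^3 = 2.27×10⁻²³
s = 2.38×10⁻¹² mol L⁻¹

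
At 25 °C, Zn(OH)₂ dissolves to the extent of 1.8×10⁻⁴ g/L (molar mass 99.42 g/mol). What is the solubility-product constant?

Ksp = 2.4×10⁻¹⁷

Molar solubility s = (1.8×10⁻⁴ g/L) / (99.42 g/mol) = 1.811×10⁻⁶ mol/L
Zn(OH)₂(s) ⇌ Zn²⁺(aq) + 2 OH⁻(aq)
With molar solubility s: [Zn²⁺] = s, [OH⁻] = 2s.
Ksp = [Zn²⁺][OH⁻]^2 = s · (2s)^2 = 4s^3
Ksp = 4 × (1.811×10⁻⁶)^3 = 2.4×10⁻¹⁷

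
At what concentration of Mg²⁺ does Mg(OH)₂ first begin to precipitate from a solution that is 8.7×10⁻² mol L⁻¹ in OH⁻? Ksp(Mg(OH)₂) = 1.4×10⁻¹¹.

1.8×10⁻⁹ M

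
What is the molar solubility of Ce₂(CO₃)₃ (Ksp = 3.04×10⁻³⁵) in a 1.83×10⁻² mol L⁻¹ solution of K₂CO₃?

Ce₂(CO₃)₃(s) ⇌ 2 Ce³⁺(aq) + 3 CO₃²⁻(aq)
CO₃²⁻ is already present at 1.83×10⁻² mol L⁻¹. If s mol/L of Ce₂(CO₃)₃ dissolves, [Ce³⁺] = 2s while [CO₃²⁻] ≈ 1.83×10⁻² mol L⁻¹.
Ksp = [Ce³⁺]^2[CO₃²⁻]^3 = (2s)^2(1.83×10⁻²)^3
(2s)^2 = 3.04×10⁻³⁵ / (1.83×10⁻²)^3 = 4.96×10⁻³⁰
s = 1.11×10⁻¹⁵ mol L⁻¹

1.11×10⁻¹⁵ M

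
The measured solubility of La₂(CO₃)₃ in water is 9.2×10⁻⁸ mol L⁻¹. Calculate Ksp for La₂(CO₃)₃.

La₂(CO₃)₃(s) ⇌ 2 La³⁺(aq) + 3 CO₃²⁻(aq)
With molar solubility s: [La³⁺] = 2s, [CO₃²⁻] = 3s.
Ksp = [La³⁺]^2[CO₃²⁻]^3 = (2s)^2 · (3s)^3 = 108s^5
Ksp = 108 × (9.2×10⁻⁸)^5 = 7.1×10⁻³⁴

Ksp = 7.1×10⁻³⁴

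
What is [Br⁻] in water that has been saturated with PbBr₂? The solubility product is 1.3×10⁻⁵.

PbBr₂(s) ⇌ Pb²⁺(aq) + 2 Br⁻(aq)
For each mole of PbBr₂ that dissolves per liter, [Pb²⁺] = s and [Br⁻] = 2s; let s denote this solubility.
Ksp = [Pb²⁺][Br⁻]^2 = s · (2s)^2 = 4s^3 = 1.3×10⁻⁵
s = 1.5×10⁻² M
[Br⁻] = 2s = 3.0×10⁻² M

3.0×10⁻² M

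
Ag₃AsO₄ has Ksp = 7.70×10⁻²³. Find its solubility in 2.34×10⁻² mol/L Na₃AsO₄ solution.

4.96×10⁻⁸ M

Ag₃AsO₄(s) ⇌ 3 Ag⁺(aq) + AsO₄³⁻(aq)
The solution already contains AsO₄³⁻ at 2.34×10⁻² mol/L. Let s be the molar solubility of Ag₃AsO₄.
[AsO₄³⁻] ≈ 2.34×10⁻² mol/L (common ion dominates); [Ag⁺] = 3s.
Ksp = [Ag⁺]^3[AsO₄³⁻] = (3s)^3(2.34×10⁻²)
(3s)^3 = 7.70×10⁻²³ / (2.34×10⁻²) = 3.29×10⁻²¹
s = 4.96×10⁻⁸ mol/L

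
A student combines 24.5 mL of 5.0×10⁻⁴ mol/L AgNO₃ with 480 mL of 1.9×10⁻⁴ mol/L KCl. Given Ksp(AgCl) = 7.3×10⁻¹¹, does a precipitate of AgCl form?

The combined volume is 504.5 mL.
[Ag⁺] = (5.0×10⁻⁴)(24.5)/504.5 = 2.4×10⁻⁵ mol/L
[Cl⁻] = (1.9×10⁻⁴)(480)/504.5 = 1.8×10⁻⁴ mol/L
Q = [Ag⁺][Cl⁻] = 4.4×10⁻⁹
Since Q (4.4×10⁻⁹) exceeds Ksp (7.3×10⁻¹¹), AgCl will precipitate.

Yes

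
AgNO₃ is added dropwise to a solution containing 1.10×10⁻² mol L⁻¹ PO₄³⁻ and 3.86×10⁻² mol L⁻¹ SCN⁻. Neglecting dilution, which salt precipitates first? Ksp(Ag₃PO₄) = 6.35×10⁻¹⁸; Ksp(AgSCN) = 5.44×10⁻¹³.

AgSCN

Precipitation begins when Q = Ksp.
For Ag₃PO₄: [Ag⁺] = (Ksp/[PO₄³⁻])^(1/3) = 8.33×10⁻⁶ mol L⁻¹
For AgSCN: [Ag⁺] = (Ksp/[SCN⁻]) = 1.41×10⁻¹¹ mol L⁻¹
The smaller threshold [Ag⁺] is reached first, so AgSCN precipitates first.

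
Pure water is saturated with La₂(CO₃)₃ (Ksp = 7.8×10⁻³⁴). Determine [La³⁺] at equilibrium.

La₂(CO₃)₃(s) ⇌ 2 La³⁺(aq) + 3 CO₃²⁻(aq)
For each mole of La₂(CO₃)₃ that dissolves per liter, [La³⁺] = 2s and [CO₃²⁻] = 3s; let s denote this solubility.
Ksp = [La³⁺]^2[CO₃²⁻]^3 = (2s)^2 · (3s)^3 = 108s^5 = 7.8×10⁻³⁴
s = 9.4×10⁻⁸ M
[La³⁺] = 2s = 1.9×10⁻⁷ M

1.9×10⁻⁷ M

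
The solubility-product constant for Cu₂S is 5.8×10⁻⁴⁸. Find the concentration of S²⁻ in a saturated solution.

1.1×10⁻¹⁶ M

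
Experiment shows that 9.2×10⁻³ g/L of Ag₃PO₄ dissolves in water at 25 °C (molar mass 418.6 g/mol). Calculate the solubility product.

Ksp = 6.3×10⁻¹⁸

s = (9.2×10⁻³ g L⁻¹)/(418.6 g mol⁻¹) = 2.198×10⁻⁵ M
Ag₃PO₄(s) ⇌ 3 Ag⁺(aq) + PO₄³⁻(aq)
Let s be the molar solubility. Then [Ag⁺] = 3s and [PO₄³⁻] = s.
Ksp = [Ag⁺]^3[PO₄³⁻] = (3s)^3 · s = 27s^4
Ksp = 27 × (2.198×10⁻⁵)^4 = 6.3×10⁻¹⁸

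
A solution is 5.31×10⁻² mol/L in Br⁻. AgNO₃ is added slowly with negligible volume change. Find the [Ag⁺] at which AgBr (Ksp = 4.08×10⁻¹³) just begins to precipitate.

7.68×10⁻¹² M

Precipitation begins when Q = Ksp.
AgBr(s) ⇌ Ag⁺(aq) + Br⁻(aq)
Ksp = [Ag⁺][Br⁻] = [Ag⁺](5.31×10⁻²)
[Ag⁺] = 4.08×10⁻¹³ / (5.31×10⁻²) = 7.68×10⁻¹²
[Ag⁺] = 7.68×10⁻¹² mol/L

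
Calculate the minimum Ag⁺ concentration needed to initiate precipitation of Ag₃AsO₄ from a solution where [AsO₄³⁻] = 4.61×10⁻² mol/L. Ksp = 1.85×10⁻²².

Precipitation of each salt begins when its ion product equals Ksp.
Ag₃AsO₄(s) ⇌ 3 Ag⁺(aq) + AsO₄³⁻(aq)
Ksp = [Ag⁺]^3[AsO₄³⁻] = [Ag⁺]^3(4.61×10⁻²)
[Ag⁺]^3 = 1.85×10⁻²² / (4.61×10⁻²) = 4.01×10⁻²¹
[Ag⁺] = 1.59×10⁻⁷ mol/L

1.59×10⁻⁷ M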